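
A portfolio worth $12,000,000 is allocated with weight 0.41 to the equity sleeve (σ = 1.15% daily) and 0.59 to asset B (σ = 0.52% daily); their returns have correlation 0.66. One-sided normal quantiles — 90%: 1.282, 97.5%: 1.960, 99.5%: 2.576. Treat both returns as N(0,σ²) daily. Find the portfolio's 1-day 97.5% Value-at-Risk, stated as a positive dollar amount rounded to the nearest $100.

σ_p² = 0.41²·1.15² + 0.59²·0.52² + 2·0.66·0.41·0.59·1.15·0.52 = 0.5074 (%²).
σ_p = √0.5074 = 0.712%.
VaR = 1.960 × 0.712% = 1.396%; on $12,000,000 that is $167,520.

$167,500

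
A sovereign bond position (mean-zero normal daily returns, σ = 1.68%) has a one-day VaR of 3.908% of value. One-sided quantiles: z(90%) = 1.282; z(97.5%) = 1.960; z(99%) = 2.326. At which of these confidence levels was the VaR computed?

99%

Implied z = VaR/σ = 3.908 / 1.68 = 2.326.
This matches z(99%) = 2.326.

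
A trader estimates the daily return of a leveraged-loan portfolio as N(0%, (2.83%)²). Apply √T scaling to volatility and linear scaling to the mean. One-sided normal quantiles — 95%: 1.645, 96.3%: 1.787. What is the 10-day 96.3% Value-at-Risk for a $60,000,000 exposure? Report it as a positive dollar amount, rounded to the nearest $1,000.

$9,595,000

σ_{10d} = 2.83% × √10 = 8.949%.
VaR = 1.787 × 8.949% = 15.992%.
On $60,000,000: 0.15992 × $60,000,000 = $9,595,200.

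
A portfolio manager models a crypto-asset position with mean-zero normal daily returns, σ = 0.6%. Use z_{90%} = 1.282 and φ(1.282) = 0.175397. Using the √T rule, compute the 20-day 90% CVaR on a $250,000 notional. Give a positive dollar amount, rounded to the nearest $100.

σ_{20d} = 0.6% × √20 = 2.683%.
ES multiplier = φ(z)/(1−α) = 0.175397/0.1 = 1.754.
ES = 2.683% × 1.754 = 4.706%; on $250,000: $11,765.

$11,800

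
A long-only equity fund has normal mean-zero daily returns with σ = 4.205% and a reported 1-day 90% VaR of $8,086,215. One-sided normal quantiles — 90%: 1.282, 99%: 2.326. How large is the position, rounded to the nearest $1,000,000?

VaR as a fraction of value: z·σ = 1.282 × 4.205% = 5.39081%.
Position = $8,086,215 / 0.0539081 = $150,000,000.

$150,000,000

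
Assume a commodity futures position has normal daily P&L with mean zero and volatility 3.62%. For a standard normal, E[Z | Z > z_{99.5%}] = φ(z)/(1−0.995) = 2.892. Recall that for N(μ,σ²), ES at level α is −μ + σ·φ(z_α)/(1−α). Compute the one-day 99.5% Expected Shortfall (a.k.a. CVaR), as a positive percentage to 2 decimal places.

10.47%

ES = 3.62% × 2.892 = 10.469%.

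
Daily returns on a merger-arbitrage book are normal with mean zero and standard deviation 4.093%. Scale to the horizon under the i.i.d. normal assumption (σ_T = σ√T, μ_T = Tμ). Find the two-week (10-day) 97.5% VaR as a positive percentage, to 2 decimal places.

25.37%

At 97.5%, z = 1.960.
σ_{10d} = 4.093% × √10 = 12.943%.
VaR = 1.960 × 12.943% = 25.368%.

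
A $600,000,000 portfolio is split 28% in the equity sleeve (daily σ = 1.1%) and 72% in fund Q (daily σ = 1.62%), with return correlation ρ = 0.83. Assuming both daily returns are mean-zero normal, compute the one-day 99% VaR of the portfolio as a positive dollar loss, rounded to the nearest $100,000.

$20,000,000

σ_p² = 0.28²·1.1² + 0.72²·1.62² + 2·0.83·0.28·0.72·1.1·1.62 = 2.0517 (%²).
σ_p = √2.0517 = 1.432%.
At 99%, z = 2.326.
VaR = 2.326 × 1.432% = 3.331%; on $600,000,000 that is $19,986,000.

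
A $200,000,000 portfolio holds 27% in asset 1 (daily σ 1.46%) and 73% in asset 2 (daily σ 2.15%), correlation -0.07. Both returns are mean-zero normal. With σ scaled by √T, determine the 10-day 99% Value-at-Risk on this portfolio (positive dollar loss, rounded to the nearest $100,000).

σ_p = √(0.27²·1.46² + 0.73²·2.15² + 2·-0.07·0.27·0.73·1.46·2.15) = 1.591%.
σ_{10d} = 1.591% × √10 = 5.031%.
z(99%) = 2.326.
VaR = 2.326 × 5.031% = 11.702%; on $200,000,000 that is $23,404,000.

$23,400,000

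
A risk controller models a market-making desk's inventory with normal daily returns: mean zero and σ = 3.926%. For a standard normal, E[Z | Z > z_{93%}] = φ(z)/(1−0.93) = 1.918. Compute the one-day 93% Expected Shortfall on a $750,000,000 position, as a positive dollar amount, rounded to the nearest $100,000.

$56,500,000

ES = 3.926% × 1.918 = 7.530%.
On $750,000,000: 0.07530 × $750,000,000 = $56,475,000.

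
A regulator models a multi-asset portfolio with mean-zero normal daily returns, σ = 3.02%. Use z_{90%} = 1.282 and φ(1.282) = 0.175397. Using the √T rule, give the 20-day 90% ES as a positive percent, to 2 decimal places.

23.69%

σ_{20d} = 3.02% × √20 = 13.506%.
ES multiplier = φ(z)/(1−α) = 0.175397/0.1 = 1.754.
ES = 13.506% × 1.754 = 23.690%.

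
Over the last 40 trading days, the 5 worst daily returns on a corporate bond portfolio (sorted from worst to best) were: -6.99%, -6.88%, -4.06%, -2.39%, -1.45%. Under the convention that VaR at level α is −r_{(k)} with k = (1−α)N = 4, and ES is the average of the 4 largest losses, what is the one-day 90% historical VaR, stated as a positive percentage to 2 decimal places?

2.39%

k = 4; the 4th lowest return is -2.39%, so VaR = 2.39%.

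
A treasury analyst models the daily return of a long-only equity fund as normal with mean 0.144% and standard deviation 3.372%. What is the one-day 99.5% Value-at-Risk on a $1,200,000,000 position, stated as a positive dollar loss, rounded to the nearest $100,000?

At 99.5% one-sided, z = 2.576.
VaR = −μ + z·σ = −(0.144%) + 2.576 × 3.372% = 8.542%.
On $1,200,000,000: 0.08542 × $1,200,000,000 = $102,504,000.

$102,500,000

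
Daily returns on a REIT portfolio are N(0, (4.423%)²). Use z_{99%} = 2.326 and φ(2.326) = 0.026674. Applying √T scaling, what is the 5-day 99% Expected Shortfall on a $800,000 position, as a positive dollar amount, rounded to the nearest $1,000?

$211,000

σ_{5d} = 4.423% × √5 = 9.890%.
ES multiplier = φ(z)/(1−α) = 0.026674/0.01 = 2.667.
ES = 9.890% × 2.667 = 26.377%; on $800,000: $211,016.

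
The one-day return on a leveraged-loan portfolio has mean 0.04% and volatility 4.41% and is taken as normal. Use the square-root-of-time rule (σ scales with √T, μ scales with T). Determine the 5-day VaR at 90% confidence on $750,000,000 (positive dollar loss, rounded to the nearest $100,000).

$93,300,000

At 90%, z = 1.282.
σ_{5d} = 4.41% × √5 = 9.861%; μ_{5d} = 5 × 0.04% = 0.200%.
VaR = −(0.200%) + 1.282 × 9.861% = 12.442%.
On $750,000,000: 0.12442 × $750,000,000 = $93,315,000.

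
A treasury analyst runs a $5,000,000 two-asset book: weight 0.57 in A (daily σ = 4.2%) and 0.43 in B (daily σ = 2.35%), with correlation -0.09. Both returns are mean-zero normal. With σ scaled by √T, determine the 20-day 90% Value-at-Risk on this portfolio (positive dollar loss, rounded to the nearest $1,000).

σ_p = √(0.57²·4.2² + 0.43²·2.35² + 2·-0.09·0.57·0.43·4.2·2.35) = 2.513%.
σ_{20d} = 2.513% × √20 = 11.238%.
z(90%) = 1.282.
VaR = 1.282 × 11.238% = 14.407%; on $5,000,000 that is $720,350.

$720,000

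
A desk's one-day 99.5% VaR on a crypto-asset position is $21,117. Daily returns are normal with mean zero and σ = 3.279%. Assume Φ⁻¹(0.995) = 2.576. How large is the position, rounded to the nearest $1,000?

$250,000

VaR as a fraction of value: z·σ = 2.576 × 3.279% = 8.4467%.
Position = $21,117 / 0.084467 = $250,003.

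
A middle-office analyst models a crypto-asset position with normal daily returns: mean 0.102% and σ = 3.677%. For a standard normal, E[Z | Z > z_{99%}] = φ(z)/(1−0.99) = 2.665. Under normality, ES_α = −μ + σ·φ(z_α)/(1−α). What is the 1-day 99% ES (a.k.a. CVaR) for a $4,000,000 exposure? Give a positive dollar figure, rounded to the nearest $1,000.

$388,000

ES = −(0.102%) + 3.677% × 2.665 = 9.697%.
On $4,000,000: 0.09697 × $4,000,000 = $387,880.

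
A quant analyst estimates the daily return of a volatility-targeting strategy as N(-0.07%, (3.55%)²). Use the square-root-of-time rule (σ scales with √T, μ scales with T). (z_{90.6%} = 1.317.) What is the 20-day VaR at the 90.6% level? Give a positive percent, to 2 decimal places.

22.31%

σ_{20d} = 3.55% × √20 = 15.876%; μ_{20d} = 20 × -0.07% = -1.400%.
VaR = −(-1.400%) + 1.317 × 15.876% = 22.309%.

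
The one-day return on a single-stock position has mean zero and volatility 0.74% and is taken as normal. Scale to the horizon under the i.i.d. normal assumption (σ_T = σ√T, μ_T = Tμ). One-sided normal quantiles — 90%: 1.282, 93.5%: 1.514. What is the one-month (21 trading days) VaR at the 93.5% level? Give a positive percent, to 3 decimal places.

5.134%

σ_{21d} = 0.74% × √21 = 3.391%.
VaR = 1.514 × 3.391% = 5.134%.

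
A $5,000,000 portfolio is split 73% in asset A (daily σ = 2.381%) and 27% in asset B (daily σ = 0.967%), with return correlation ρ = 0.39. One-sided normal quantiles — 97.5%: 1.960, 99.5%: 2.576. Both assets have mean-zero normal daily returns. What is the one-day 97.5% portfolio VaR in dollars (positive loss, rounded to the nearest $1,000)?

σ_p² = 0.73²·2.381² + 0.27²·0.967² + 2·0.39·0.73·0.27·2.381·0.967 = 3.4432 (%²).
σ_p = √3.4432 = 1.856%.
VaR = 1.960 × 1.856% = 3.638%; on $5,000,000 that is $181,900.

$182,000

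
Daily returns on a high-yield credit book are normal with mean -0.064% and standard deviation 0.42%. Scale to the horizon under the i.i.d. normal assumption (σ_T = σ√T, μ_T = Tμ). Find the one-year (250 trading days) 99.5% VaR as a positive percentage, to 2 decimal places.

33.11%

At 99.5%, z = 2.576.
σ_{250d} = 0.42% × √250 = 6.641%; μ_{250d} = 250 × -0.064% = -16.000%.
VaR = −(-16.000%) + 2.576 × 6.641% = 33.107%.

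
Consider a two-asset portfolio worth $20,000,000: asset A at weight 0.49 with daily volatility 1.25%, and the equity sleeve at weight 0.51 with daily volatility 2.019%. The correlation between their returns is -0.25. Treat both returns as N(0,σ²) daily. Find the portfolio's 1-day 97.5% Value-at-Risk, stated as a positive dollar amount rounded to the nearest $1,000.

$415,000

σ_p² = 0.49²·1.25² + 0.51²·2.019² + 2·-0.25·0.49·0.51·1.25·2.019 = 1.1201 (%²).
σ_p = √1.1201 = 1.058%.
At 97.5%, z = 1.960.
VaR = 1.960 × 1.058% = 2.074%; on $20,000,000 that is $414,800.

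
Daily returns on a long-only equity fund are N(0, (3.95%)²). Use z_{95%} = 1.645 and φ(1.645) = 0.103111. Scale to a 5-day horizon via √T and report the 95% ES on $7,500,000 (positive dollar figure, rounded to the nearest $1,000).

$1,366,000

σ_{5d} = 3.95% × √5 = 8.832%.
ES multiplier = φ(z)/(1−α) = 0.103111/0.05 = 2.062.
ES = 8.832% × 2.062 = 18.212%; on $7,500,000: $1,365,900.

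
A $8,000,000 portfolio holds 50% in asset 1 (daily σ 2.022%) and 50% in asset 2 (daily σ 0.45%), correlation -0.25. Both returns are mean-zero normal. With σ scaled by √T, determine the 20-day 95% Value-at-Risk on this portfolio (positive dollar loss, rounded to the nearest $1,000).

$576,000

σ_p = √(0.5²·2.022² + 0.5²·0.45² + 2·-0.25·0.5·0.5·2.022·0.45) = 0.979%.
σ_{20d} = 0.979% × √20 = 4.378%.
z(95%) = 1.645.
VaR = 1.645 × 4.378% = 7.202%; on $8,000,000 that is $576,160.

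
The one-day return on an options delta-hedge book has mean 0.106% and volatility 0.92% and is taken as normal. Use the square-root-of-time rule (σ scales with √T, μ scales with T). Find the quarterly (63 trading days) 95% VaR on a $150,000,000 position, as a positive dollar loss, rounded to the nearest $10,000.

At 95%, z = 1.645.
σ_{63d} = 0.92% × √63 = 7.302%; μ_{63d} = 63 × 0.106% = 6.678%.
VaR = −(6.678%) + 1.645 × 7.302% = 5.334%.
On $150,000,000: 0.05334 × $150,000,000 = $8,001,000.

$8,000,000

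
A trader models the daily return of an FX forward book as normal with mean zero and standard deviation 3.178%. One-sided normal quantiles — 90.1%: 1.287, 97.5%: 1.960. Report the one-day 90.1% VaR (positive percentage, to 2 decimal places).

VaR = z·σ = 1.287 × 3.178% = 4.090%.

4.09%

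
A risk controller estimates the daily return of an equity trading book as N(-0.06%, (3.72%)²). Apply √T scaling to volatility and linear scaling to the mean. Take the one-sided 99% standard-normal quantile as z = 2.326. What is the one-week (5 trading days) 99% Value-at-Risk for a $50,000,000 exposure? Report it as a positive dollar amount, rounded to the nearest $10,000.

σ_{5d} = 3.72% × √5 = 8.318%; μ_{5d} = 5 × -0.06% = -0.300%.
VaR = −(-0.300%) + 2.326 × 8.318% = 19.648%.
On $50,000,000: 0.19648 × $50,000,000 = $9,824,000.

$9,820,000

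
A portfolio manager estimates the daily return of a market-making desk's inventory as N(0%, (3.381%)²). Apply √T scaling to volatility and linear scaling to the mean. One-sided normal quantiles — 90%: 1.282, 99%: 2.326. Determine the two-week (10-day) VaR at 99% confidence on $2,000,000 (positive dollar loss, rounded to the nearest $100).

$497,400

σ_{10d} = 3.381% × √10 = 10.692%.
VaR = 2.326 × 10.692% = 24.870%.
On $2,000,000: 0.24870 × $2,000,000 = $497,400.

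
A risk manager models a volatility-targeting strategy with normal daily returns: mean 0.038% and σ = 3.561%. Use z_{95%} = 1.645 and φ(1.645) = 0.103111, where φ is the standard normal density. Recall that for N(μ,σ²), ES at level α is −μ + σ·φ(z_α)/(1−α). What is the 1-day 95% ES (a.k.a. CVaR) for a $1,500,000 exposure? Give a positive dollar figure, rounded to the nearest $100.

Tail multiplier: φ(z)/(1−α) = 0.103111 / 0.05 = 2.062.
ES = −(0.038%) + 3.561% × 2.062 = 7.305%.
On $1,500,000: 0.07305 × $1,500,000 = $109,575.

$109,600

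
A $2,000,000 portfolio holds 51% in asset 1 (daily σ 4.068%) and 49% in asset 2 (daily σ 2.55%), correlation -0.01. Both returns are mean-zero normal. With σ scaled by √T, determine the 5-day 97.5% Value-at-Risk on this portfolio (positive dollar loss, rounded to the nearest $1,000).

σ_p = √(0.51²·4.068² + 0.49²·2.55² + 2·-0.01·0.51·0.49·4.068·2.55) = 2.411%.
σ_{5d} = 2.411% × √5 = 5.391%.
z(97.5%) = 1.960.
VaR = 1.960 × 5.391% = 10.566%; on $2,000,000 that is $211,320.

$211,000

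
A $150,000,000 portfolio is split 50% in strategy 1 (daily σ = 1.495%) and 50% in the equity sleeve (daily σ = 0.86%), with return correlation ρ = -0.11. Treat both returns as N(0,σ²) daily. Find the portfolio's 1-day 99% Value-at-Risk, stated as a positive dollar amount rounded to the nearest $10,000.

$2,860,000

σ_p² = 0.5²·1.495² + 0.5²·0.86² + 2·-0.11·0.5·0.5·1.495·0.86 = 0.6729 (%²).
σ_p = √0.6729 = 0.820%.
At 99%, z = 2.326.
VaR = 2.326 × 0.820% = 1.907%; on $150,000,000 that is $2,860,500.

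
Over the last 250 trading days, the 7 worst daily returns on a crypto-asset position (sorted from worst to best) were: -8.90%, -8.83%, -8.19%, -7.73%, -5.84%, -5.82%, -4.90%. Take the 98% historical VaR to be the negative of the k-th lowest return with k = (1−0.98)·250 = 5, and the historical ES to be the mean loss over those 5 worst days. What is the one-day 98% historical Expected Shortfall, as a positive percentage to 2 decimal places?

The 5 worst returns sum to -39.49%.
ES = −(-39.49%) / 5 = 7.898% ≈ 7.90%.

7.90%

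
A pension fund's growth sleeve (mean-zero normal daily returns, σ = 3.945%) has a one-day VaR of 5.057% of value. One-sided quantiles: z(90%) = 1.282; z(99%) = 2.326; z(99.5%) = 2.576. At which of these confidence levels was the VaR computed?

90%

Implied z = VaR/σ = 5.057 / 3.945 = 1.282.
This matches z(90%) = 1.282.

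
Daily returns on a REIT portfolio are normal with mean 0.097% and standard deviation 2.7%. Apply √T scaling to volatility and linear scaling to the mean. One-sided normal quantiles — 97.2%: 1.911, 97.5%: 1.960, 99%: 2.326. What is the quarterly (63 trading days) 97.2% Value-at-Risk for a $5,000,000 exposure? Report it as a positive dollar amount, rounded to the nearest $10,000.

$1,740,000

σ_{63d} = 2.7% × √63 = 21.431%; μ_{63d} = 63 × 0.097% = 6.111%.
VaR = −(6.111%) + 1.911 × 21.431% = 34.844%.
On $5,000,000: 0.34844 × $5,000,000 = $1,742,200.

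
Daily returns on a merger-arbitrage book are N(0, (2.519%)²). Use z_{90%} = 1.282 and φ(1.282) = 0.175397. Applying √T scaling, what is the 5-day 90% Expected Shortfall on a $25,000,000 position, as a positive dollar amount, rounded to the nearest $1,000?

σ_{5d} = 2.519% × √5 = 5.633%.
ES multiplier = φ(z)/(1−α) = 0.175397/0.1 = 1.754.
ES = 5.633% × 1.754 = 9.880%; on $25,000,000: $2,470,000.

$2,470,000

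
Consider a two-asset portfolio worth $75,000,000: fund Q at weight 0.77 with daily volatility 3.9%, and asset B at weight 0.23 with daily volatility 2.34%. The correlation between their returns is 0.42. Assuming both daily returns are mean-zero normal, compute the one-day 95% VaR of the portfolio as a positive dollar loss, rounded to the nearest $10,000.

$4,030,000

σ_p² = 0.77²·3.9² + 0.23²·2.34² + 2·0.42·0.77·0.23·3.9·2.34 = 10.6653 (%²).
σ_p = √10.6653 = 3.266%.
At 95%, z = 1.645.
VaR = 1.645 × 3.266% = 5.373%; on $75,000,000 that is $4,029,750.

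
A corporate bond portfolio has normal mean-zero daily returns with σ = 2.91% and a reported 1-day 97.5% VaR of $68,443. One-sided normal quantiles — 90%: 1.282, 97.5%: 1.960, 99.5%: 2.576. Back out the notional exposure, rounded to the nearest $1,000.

$1,200,000

VaR as a fraction of value: z·σ = 1.960 × 2.91% = 5.7036%.
Position = $68,443 / 0.057036 = $1,199,996.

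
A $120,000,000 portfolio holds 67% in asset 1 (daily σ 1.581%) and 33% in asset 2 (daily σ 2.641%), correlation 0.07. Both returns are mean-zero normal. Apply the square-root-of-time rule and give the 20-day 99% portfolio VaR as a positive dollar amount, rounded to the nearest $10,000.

$17,700,000

σ_p = √(0.67²·1.581² + 0.33²·2.641² + 2·0.07·0.67·0.33·1.581·2.641) = 1.418%.
σ_{20d} = 1.418% × √20 = 6.341%.
z(99%) = 2.326.
VaR = 2.326 × 6.341% = 14.749%; on $120,000,000 that is $17,698,800.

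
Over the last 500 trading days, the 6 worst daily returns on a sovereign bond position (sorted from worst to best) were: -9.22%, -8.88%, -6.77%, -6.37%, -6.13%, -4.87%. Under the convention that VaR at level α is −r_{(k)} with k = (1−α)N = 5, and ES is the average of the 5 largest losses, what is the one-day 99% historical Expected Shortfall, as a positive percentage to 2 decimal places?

7.47%

The 5 worst returns sum to -37.37%.
ES = −(-37.37%) / 5 = 7.474% ≈ 7.47%.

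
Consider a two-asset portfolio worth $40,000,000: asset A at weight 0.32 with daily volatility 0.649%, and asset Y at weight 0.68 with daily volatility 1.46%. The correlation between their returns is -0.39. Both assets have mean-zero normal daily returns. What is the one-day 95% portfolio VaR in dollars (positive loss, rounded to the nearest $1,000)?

$613,000

σ_p² = 0.32²·0.649² + 0.68²·1.46² + 2·-0.39·0.32·0.68·0.649·1.46 = 0.8680 (%²).
σ_p = √0.8680 = 0.932%.
At 95%, z = 1.645.
VaR = 1.645 × 0.932% = 1.533%; on $40,000,000 that is $613,200.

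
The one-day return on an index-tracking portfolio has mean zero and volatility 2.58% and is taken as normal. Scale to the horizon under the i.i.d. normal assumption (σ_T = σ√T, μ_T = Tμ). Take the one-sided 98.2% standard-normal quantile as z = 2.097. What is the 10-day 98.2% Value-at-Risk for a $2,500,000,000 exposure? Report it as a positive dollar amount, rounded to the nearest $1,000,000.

$428,000,000

σ_{10d} = 2.58% × √10 = 8.159%.
VaR = 2.097 × 8.159% = 17.109%.
On $2,500,000,000: 0.17109 × $2,500,000,000 = $427,725,000.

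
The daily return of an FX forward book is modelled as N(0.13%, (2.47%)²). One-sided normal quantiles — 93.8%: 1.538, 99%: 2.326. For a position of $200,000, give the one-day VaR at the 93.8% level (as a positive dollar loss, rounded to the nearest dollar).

$7,338

VaR = −μ + z·σ = −(0.13%) + 1.538 × 2.47% = 3.669%.
On $200,000: 0.03669 × $200,000 = $7,338.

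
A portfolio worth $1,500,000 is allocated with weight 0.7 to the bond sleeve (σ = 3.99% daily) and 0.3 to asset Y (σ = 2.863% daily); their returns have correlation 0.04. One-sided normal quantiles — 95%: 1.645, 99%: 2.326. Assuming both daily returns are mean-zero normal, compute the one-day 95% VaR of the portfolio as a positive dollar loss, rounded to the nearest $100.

σ_p² = 0.7²·3.99² + 0.3²·2.863² + 2·0.04·0.7·0.3·3.99·2.863 = 8.7305 (%²).
σ_p = √8.7305 = 2.955%.
VaR = 1.645 × 2.955% = 4.861%; on $1,500,000 that is $72,915.

$72,900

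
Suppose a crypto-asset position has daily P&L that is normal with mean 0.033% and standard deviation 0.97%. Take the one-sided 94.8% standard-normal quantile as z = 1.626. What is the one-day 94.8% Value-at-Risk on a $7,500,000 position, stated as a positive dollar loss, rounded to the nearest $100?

$115,800

VaR = −μ + z·σ = −(0.033%) + 1.626 × 0.97% = 1.544%.
On $7,500,000: 0.01544 × $7,500,000 = $115,800.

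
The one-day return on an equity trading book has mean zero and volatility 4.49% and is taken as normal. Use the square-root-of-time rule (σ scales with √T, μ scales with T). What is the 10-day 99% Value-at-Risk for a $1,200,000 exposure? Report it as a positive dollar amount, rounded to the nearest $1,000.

$396,000

At 99%, z = 2.326.
σ_{10d} = 4.49% × √10 = 14.199%.
VaR = 2.326 × 14.199% = 33.027%.
On $1,200,000: 0.33027 × $1,200,000 = $396,324.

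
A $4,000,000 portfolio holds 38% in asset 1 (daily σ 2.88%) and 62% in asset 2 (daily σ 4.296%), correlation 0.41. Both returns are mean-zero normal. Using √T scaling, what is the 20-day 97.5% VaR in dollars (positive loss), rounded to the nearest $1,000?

σ_p = √(0.38²·2.88² + 0.62²·4.296² + 2·0.41·0.38·0.62·2.88·4.296) = 3.268%.
σ_{20d} = 3.268% × √20 = 14.615%.
z(97.5%) = 1.960.
VaR = 1.960 × 14.615% = 28.645%; on $4,000,000 that is $1,145,800.

$1,146,000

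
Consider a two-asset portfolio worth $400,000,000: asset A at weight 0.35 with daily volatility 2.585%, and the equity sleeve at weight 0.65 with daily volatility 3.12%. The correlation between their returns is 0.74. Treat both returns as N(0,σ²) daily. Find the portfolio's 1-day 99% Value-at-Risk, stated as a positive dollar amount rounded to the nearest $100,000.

$25,700,000

σ_p² = 0.35²·2.585² + 0.65²·3.12² + 2·0.74·0.35·0.65·2.585·3.12 = 7.6469 (%²).
σ_p = √7.6469 = 2.765%.
At 99%, z = 2.326.
VaR = 2.326 × 2.765% = 6.431%; on $400,000,000 that is $25,724,000.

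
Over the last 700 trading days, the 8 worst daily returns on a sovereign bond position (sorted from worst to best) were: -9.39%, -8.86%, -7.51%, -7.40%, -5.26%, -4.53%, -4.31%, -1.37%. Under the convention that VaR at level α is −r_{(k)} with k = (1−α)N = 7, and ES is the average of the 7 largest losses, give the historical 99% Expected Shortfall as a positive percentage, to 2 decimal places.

The 7 worst returns sum to -47.26%.
ES = −(-47.26%) / 7 = 6.7514…% ≈ 6.75%.

6.75%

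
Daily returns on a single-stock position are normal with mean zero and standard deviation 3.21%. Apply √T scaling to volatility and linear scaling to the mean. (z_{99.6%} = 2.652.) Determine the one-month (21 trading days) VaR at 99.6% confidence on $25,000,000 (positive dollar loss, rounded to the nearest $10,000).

$9,750,000

σ_{21d} = 3.21% × √21 = 14.710%.
VaR = 2.652 × 14.710% = 39.011%.
On $25,000,000: 0.39011 × $25,000,000 = $9,752,750.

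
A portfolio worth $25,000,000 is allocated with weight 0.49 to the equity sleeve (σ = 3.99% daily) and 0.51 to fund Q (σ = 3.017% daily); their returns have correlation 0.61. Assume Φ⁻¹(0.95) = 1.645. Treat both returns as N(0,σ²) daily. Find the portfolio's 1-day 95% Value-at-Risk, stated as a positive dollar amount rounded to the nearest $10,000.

$1,290,000

σ_p² = 0.49²·3.99² + 0.51²·3.017² + 2·0.61·0.49·0.51·3.99·3.017 = 9.8600 (%²).
σ_p = √9.8600 = 3.140%.
VaR = 1.645 × 3.140% = 5.165%; on $25,000,000 that is $1,291,250.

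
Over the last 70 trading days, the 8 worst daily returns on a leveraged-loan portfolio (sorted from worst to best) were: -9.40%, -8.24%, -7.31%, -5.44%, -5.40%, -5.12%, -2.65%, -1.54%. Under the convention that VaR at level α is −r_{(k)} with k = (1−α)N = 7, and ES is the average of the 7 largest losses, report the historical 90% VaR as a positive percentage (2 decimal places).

2.65%

k = 7; the 7th lowest return is -2.65%, so VaR = 2.65%.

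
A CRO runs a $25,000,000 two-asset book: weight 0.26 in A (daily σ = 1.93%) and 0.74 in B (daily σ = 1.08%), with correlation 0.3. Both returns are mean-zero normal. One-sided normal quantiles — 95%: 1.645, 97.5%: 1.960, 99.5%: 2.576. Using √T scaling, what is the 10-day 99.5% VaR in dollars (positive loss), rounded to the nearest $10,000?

σ_p = √(0.26²·1.93² + 0.74²·1.08² + 2·0.3·0.26·0.74·1.93·1.08) = 1.064%.
σ_{10d} = 1.064% × √10 = 3.365%.
VaR = 2.576 × 3.365% = 8.668%; on $25,000,000 that is $2,167,000.

$2,170,000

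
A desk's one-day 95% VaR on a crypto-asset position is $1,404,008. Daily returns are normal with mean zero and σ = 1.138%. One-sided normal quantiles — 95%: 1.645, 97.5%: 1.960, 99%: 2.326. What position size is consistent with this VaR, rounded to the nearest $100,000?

$75,000,000

VaR as a fraction of value: z·σ = 1.645 × 1.138% = 1.87201%.
Position = $1,404,008 / 0.0187201 = $75,000,027.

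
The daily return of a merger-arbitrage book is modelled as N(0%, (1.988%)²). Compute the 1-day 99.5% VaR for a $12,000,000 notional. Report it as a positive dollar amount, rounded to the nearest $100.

At 99.5% one-sided, z = 2.576.
VaR = z·σ = 2.576 × 1.988% = 5.121%.
On $12,000,000: 0.05121 × $12,000,000 = $614,520.

$614,500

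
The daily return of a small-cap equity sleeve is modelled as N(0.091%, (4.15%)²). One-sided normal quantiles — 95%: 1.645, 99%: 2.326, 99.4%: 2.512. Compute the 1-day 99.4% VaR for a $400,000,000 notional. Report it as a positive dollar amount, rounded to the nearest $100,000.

VaR = −μ + z·σ = −(0.091%) + 2.512 × 4.15% = 10.334%.
On $400,000,000: 0.10334 × $400,000,000 = $41,336,000.

$41,300,000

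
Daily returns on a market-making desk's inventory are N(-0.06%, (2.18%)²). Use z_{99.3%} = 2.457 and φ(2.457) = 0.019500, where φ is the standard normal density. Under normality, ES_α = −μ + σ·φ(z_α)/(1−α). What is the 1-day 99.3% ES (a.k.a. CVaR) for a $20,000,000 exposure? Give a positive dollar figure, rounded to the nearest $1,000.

$1,227,000

Tail multiplier: φ(z)/(1−α) = 0.019500 / 0.007 = 2.786.
ES = −(-0.06%) + 2.18% × 2.786 = 6.133%.
On $20,000,000: 0.06133 × $20,000,000 = $1,226,600.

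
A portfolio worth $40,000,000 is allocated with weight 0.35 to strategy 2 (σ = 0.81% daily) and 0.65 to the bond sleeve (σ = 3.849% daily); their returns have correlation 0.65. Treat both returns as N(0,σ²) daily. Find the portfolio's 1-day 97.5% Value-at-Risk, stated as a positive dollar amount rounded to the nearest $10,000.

$2,110,000

σ_p² = 0.35²·0.81² + 0.65²·3.849² + 2·0.65·0.35·0.65·0.81·3.849 = 7.2617 (%²).
σ_p = √7.2617 = 2.695%.
At 97.5%, z = 1.960.
VaR = 1.960 × 2.695% = 5.282%; on $40,000,000 that is $2,112,800.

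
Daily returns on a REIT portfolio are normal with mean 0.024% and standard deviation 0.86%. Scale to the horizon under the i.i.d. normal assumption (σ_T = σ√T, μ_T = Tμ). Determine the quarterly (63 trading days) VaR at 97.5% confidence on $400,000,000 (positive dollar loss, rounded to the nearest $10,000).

At 97.5%, z = 1.960.
σ_{63d} = 0.86% × √63 = 6.826%; μ_{63d} = 63 × 0.024% = 1.512%.
VaR = −(1.512%) + 1.960 × 6.826% = 11.867%.
On $400,000,000: 0.11867 × $400,000,000 = $47,468,000.

$47,470,000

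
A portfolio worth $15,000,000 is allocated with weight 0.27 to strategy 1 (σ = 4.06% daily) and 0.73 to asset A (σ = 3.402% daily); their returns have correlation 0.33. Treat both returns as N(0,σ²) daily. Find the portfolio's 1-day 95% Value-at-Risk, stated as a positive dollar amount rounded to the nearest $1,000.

$747,000

σ_p² = 0.27²·4.06² + 0.73²·3.402² + 2·0.33·0.27·0.73·4.06·3.402 = 9.1660 (%²).
σ_p = √9.1660 = 3.028%.
At 95%, z = 1.645.
VaR = 1.645 × 3.028% = 4.981%; on $15,000,000 that is $747,150.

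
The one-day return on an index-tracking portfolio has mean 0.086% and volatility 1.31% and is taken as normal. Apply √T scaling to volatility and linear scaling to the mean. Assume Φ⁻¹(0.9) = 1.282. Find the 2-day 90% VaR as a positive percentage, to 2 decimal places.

σ_{2d} = 1.31% × √2 = 1.853%; μ_{2d} = 2 × 0.086% = 0.172%.
VaR = −(0.172%) + 1.282 × 1.853% = 2.204%.

2.20%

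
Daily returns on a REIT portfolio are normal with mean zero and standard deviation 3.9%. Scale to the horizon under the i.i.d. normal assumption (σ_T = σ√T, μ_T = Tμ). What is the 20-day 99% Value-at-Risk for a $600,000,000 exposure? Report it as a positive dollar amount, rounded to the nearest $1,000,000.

At 99%, z = 2.326.
σ_{20d} = 3.9% × √20 = 17.441%.
VaR = 2.326 × 17.441% = 40.568%.
On $600,000,000: 0.40568 × $600,000,000 = $243,408,000.

$243,000,000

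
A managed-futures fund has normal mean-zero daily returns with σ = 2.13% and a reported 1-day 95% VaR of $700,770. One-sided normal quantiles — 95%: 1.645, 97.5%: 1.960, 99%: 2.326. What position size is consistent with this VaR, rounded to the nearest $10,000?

$20,000,000

VaR as a fraction of value: z·σ = 1.645 × 2.13% = 3.50385%.
Position = $700,770 / 0.0350385 = $20,000,000.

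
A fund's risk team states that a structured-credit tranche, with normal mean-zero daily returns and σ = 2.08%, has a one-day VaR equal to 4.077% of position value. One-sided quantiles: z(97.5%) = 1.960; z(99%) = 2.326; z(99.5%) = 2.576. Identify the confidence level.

97.5%

Implied z = VaR/σ = 4.077 / 2.08 = 1.960.
This matches z(97.5%) = 1.960.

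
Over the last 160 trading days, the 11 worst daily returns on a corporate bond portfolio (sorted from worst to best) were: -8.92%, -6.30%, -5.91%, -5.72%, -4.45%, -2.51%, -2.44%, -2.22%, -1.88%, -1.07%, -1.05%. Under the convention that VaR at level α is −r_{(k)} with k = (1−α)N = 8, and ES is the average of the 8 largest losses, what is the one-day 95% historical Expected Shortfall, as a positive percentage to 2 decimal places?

The 8 worst returns sum to -38.47%.
ES = −(-38.47%) / 8 = 4.80875% ≈ 4.81%.

4.81%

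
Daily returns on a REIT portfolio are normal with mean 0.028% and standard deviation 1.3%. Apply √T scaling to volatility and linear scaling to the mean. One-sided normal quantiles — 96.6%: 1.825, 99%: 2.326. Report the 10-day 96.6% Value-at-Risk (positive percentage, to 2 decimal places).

7.22%

σ_{10d} = 1.3% × √10 = 4.111%; μ_{10d} = 10 × 0.028% = 0.280%.
VaR = −(0.280%) + 1.825 × 4.111% = 7.223%.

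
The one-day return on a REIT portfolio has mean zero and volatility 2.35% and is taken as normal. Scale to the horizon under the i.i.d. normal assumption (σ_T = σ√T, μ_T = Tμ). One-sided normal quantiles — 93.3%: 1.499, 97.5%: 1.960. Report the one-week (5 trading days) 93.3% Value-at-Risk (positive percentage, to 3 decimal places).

7.877%

σ_{5d} = 2.35% × √5 = 5.255%.
VaR = 1.499 × 5.255% = 7.877%.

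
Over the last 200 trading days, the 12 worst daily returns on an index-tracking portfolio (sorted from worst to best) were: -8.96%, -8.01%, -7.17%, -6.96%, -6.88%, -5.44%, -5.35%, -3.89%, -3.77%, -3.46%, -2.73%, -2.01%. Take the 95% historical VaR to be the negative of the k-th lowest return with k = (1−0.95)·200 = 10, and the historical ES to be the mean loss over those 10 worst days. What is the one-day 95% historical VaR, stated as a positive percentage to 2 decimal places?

k = 10; the 10th lowest return is -3.46%, so VaR = 3.46%.

3.46%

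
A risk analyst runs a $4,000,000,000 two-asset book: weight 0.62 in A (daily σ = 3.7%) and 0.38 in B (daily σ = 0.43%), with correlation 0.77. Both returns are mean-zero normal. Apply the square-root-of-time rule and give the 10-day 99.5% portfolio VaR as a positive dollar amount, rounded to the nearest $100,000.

σ_p = √(0.62²·3.7² + 0.38²·0.43² + 2·0.77·0.62·0.38·3.7·0.43) = 2.422%.
σ_{10d} = 2.422% × √10 = 7.659%.
z(99.5%) = 2.576.
VaR = 2.576 × 7.659% = 19.730%; on $4,000,000,000 that is $789,200,000.

$789,200,000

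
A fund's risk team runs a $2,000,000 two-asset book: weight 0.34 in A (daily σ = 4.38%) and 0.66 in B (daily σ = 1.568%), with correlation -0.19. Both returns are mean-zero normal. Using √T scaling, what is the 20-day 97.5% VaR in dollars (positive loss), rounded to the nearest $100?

σ_p = √(0.34²·4.38² + 0.66²·1.568² + 2·-0.19·0.34·0.66·4.38·1.568) = 1.644%.
σ_{20d} = 1.644% × √20 = 7.352%.
z(97.5%) = 1.960.
VaR = 1.960 × 7.352% = 14.410%; on $2,000,000 that is $288,200.

$288,200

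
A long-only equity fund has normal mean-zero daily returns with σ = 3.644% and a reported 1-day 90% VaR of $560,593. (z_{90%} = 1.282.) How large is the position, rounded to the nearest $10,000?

$12,000,000

VaR as a fraction of value: z·σ = 1.282 × 3.644% = 4.67161%.
Position = $560,593 / 0.0467161 = $12,000,001.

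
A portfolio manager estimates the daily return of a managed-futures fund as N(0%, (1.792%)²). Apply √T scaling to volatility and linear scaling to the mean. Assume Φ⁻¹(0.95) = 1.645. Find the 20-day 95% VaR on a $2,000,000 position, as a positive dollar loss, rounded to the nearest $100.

$263,700

σ_{20d} = 1.792% × √20 = 8.014%.
VaR = 1.645 × 8.014% = 13.183%.
On $2,000,000: 0.13183 × $2,000,000 = $263,660.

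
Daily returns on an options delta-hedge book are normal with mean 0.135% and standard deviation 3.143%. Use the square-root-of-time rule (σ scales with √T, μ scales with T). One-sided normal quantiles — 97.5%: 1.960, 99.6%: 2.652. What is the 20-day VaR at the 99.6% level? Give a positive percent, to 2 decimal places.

σ_{20d} = 3.143% × √20 = 14.056%; μ_{20d} = 20 × 0.135% = 2.700%.
VaR = −(2.700%) + 2.652 × 14.056% = 34.577%.

34.58%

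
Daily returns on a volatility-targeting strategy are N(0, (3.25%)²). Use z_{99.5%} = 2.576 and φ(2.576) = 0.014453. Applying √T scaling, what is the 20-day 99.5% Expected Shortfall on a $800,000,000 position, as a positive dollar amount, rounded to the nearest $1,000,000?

σ_{20d} = 3.25% × √20 = 14.534%.
ES multiplier = φ(z)/(1−α) = 0.014453/0.005 = 2.891.
ES = 14.534% × 2.891 = 42.018%; on $800,000,000: $336,144,000.

$336,000,000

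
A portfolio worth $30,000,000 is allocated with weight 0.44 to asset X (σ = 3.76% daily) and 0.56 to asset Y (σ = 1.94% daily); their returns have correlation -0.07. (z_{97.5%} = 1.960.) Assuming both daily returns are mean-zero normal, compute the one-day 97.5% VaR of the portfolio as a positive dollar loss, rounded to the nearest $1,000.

$1,126,000

σ_p² = 0.44²·3.76² + 0.56²·1.94² + 2·-0.07·0.44·0.56·3.76·1.94 = 3.6657 (%²).
σ_p = √3.6657 = 1.915%.
VaR = 1.960 × 1.915% = 3.753%; on $30,000,000 that is $1,125,900.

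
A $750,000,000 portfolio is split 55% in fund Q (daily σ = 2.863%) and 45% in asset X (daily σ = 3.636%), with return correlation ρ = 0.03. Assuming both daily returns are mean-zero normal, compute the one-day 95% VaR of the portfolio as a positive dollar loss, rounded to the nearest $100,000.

σ_p² = 0.55²·2.863² + 0.45²·3.636² + 2·0.03·0.55·0.45·2.863·3.636 = 5.3113 (%²).
σ_p = √5.3113 = 2.305%.
At 95%, z = 1.645.
VaR = 1.645 × 2.305% = 3.792%; on $750,000,000 that is $28,440,000.

$28,400,000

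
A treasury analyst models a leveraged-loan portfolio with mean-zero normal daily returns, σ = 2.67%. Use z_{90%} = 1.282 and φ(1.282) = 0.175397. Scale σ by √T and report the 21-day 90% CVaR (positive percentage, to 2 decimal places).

σ_{21d} = 2.67% × √21 = 12.235%.
ES multiplier = φ(z)/(1−α) = 0.175397/0.1 = 1.754.
ES = 12.235% × 1.754 = 21.460%.

21.46%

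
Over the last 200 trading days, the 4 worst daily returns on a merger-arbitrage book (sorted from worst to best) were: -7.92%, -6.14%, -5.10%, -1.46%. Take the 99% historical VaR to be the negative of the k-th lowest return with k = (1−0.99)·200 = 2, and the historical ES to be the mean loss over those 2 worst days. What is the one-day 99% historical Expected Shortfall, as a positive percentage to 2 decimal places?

7.03%

The 2 worst returns sum to -14.06%.
ES = −(-14.06%) / 2 = 7.03%.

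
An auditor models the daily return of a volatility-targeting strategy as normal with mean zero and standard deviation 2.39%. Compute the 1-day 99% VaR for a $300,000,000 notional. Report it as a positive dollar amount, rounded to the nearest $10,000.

At 99% one-sided, z = 2.326.
VaR = z·σ = 2.326 × 2.39% = 5.559%.
On $300,000,000: 0.05559 × $300,000,000 = $16,677,000.

$16,680,000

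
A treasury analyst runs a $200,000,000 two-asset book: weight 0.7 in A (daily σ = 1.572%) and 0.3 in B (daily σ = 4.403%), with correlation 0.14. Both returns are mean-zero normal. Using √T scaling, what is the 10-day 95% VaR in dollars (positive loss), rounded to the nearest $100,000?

$19,100,000

σ_p = √(0.7²·1.572² + 0.3²·4.403² + 2·0.14·0.7·0.3·1.572·4.403) = 1.834%.
σ_{10d} = 1.834% × √10 = 5.800%.
z(95%) = 1.645.
VaR = 1.645 × 5.800% = 9.541%; on $200,000,000 that is $19,082,000.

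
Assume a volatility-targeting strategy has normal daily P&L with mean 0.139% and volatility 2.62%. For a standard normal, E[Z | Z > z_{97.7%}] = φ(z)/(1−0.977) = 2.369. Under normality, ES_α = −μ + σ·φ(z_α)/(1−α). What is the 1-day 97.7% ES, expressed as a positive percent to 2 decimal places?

6.07%

ES = −(0.139%) + 2.62% × 2.369 = 6.068%.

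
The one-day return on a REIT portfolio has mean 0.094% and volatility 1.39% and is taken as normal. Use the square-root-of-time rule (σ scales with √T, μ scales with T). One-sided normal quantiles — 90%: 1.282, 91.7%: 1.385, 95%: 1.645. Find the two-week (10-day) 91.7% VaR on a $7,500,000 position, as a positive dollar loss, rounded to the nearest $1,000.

$386,000

σ_{10d} = 1.39% × √10 = 4.396%; μ_{10d} = 10 × 0.094% = 0.940%.
VaR = −(0.940%) + 1.385 × 4.396% = 5.148%.
On $7,500,000: 0.05148 × $7,500,000 = $386,100.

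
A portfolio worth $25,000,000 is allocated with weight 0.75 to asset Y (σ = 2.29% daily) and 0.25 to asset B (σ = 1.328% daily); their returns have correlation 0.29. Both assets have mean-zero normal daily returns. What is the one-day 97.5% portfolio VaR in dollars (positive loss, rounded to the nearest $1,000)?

σ_p² = 0.75²·2.29² + 0.25²·1.328² + 2·0.29·0.75·0.25·2.29·1.328 = 3.3908 (%²).
σ_p = √3.3908 = 1.841%.
At 97.5%, z = 1.960.
VaR = 1.960 × 1.841% = 3.608%; on $25,000,000 that is $902,000.

$902,000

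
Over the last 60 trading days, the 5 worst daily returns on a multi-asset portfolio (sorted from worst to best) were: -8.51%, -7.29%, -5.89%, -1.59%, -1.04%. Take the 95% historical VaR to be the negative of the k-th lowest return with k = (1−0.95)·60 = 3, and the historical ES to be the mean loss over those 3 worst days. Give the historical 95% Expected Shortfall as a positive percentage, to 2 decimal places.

The 3 worst returns sum to -21.69%.
ES = −(-21.69%) / 3 = 7.23%.

7.23%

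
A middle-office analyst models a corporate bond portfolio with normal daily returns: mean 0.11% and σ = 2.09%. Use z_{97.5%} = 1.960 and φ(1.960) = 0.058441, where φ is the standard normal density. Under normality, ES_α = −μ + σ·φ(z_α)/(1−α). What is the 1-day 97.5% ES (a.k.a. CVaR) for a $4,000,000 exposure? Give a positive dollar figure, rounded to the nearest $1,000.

$191,000

Tail multiplier: φ(z)/(1−α) = 0.058441 / 0.025 = 2.338.
ES = −(0.11%) + 2.09% × 2.338 = 4.776%.
On $4,000,000: 0.04776 × $4,000,000 = $191,040.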